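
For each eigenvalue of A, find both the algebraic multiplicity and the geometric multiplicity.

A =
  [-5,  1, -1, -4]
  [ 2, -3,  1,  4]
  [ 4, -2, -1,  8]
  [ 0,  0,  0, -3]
λ = -3: alg = 4, geom = 2

Step 1 — factor the characteristic polynomial to read off the algebraic multiplicities:
  χ_A(x) = (x + 3)^4

Step 2 — compute geometric multiplicities via the rank-nullity identity g(λ) = n − rank(A − λI):
  rank(A − (-3)·I) = 2, so dim ker(A − (-3)·I) = n − 2 = 2

Summary:
  λ = -3: algebraic multiplicity = 4, geometric multiplicity = 2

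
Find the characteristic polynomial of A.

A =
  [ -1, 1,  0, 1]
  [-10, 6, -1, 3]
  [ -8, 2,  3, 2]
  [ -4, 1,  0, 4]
x^4 - 12*x^3 + 54*x^2 - 108*x + 81

Expanding det(x·I − A) (e.g. by cofactor expansion or by noting that A is similar to its Jordan form J, which has the same characteristic polynomial as A) gives
  χ_A(x) = x^4 - 12*x^3 + 54*x^2 - 108*x + 81
which factors as (x - 3)^4. The eigenvalues (with algebraic multiplicities) are λ = 3 with multiplicity 4.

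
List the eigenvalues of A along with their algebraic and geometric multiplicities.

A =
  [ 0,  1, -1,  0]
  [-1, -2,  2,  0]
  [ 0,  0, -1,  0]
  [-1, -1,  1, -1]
λ = -1: alg = 4, geom = 2

Step 1 — factor the characteristic polynomial to read off the algebraic multiplicities:
  χ_A(x) = (x + 1)^4

Step 2 — compute geometric multiplicities via the rank-nullity identity g(λ) = n − rank(A − λI):
  rank(A − (-1)·I) = 2, so dim ker(A − (-1)·I) = n − 2 = 2

Summary:
  λ = -1: algebraic multiplicity = 4, geometric multiplicity = 2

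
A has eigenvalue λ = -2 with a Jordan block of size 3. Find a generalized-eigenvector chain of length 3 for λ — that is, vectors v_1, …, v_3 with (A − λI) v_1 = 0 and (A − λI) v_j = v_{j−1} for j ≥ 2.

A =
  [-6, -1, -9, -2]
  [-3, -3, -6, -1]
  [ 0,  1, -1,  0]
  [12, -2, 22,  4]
A Jordan chain for λ = -2 of length 3:
v_1 = (1, 1, -1, 2)ᵀ
v_2 = (1, 0, -1, 2)ᵀ
v_3 = (2, 0, -1, 0)ᵀ

Let N = A − (-2)·I. We want v_3 with N^3 v_3 = 0 but N^2 v_3 ≠ 0; then v_{j-1} := N · v_j for j = 3, …, 2.

Pick v_3 = (2, 0, -1, 0)ᵀ.
Then v_2 = N · v_3 = (1, 0, -1, 2)ᵀ.
Then v_1 = N · v_2 = (1, 1, -1, 2)ᵀ.

Sanity check: (A − (-2)·I) v_1 = (0, 0, 0, 0)ᵀ = 0. ✓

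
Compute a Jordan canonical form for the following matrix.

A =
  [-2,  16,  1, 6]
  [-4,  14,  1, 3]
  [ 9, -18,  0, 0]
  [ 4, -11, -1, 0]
J_3(3) ⊕ J_1(3)

The characteristic polynomial is
  det(x·I − A) = x^4 - 12*x^3 + 54*x^2 - 108*x + 81 = (x - 3)^4

Eigenvalues and multiplicities (the geometric multiplicity of λ is n − rank(A − λI), which equals the number of Jordan blocks for λ):
  λ = 3: algebraic multiplicity = 4, geometric multiplicity = 2

Determining the block sizes for each eigenvalue:
  λ = 3: with am = 4 and gm = 2, the partition is not yet determined (e.g. several partitions of 4 into 2 parts exist). Let N = A − (3)·I. Computing rank(N^1) = 2, rank(N^2) = 1, rank(N^3) = 0; the number of blocks of size ≥ j is rank(N^{j−1}) − rank(N^j), giving [2, 1, 1]. So we have 1 block(s) of size 3, 1 block(s) of size 1 → block sizes [3, 1]

Assembling the blocks gives a Jordan form
J =
  [3, 1, 0, 0]
  [0, 3, 1, 0]
  [0, 0, 3, 0]
  [0, 0, 0, 3]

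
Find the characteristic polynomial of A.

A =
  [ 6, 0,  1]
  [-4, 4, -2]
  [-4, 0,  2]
x^3 - 12*x^2 + 48*x - 64

Expanding det(x·I − A) (e.g. by cofactor expansion or by noting that A is similar to its Jordan form J, which has the same characteristic polynomial as A) gives
  χ_A(x) = x^3 - 12*x^2 + 48*x - 64
which factors as (x - 4)^3. The eigenvalues (with algebraic multiplicities) are λ = 4 with multiplicity 3.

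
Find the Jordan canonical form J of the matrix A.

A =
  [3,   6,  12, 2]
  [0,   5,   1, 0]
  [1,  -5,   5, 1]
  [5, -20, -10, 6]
J_1(1) ⊕ J_3(6)

The characteristic polynomial is
  det(x·I − A) = x^4 - 19*x^3 + 126*x^2 - 324*x + 216 = (x - 6)^3*(x - 1)

Eigenvalues and multiplicities (the geometric multiplicity of λ is n − rank(A − λI), which equals the number of Jordan blocks for λ):
  λ = 1: algebraic multiplicity = 1, geometric multiplicity = 1
  λ = 6: algebraic multiplicity = 3, geometric multiplicity = 1

Determining the block sizes for each eigenvalue:
  λ = 1: one block (gm = 1), so the single block has size am = 1 → block sizes [1]
  λ = 6: one block (gm = 1), so the single block has size am = 3 → block sizes [3]

Assembling the blocks gives a Jordan form
J =
  [1, 0, 0, 0]
  [0, 6, 1, 0]
  [0, 0, 6, 1]
  [0, 0, 0, 6]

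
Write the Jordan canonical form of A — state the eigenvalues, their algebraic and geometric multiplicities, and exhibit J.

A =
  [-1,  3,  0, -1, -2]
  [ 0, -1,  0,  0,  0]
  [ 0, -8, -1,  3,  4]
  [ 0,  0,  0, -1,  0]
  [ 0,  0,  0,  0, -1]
J_2(-1) ⊕ J_2(-1) ⊕ J_1(-1)

The characteristic polynomial is
  det(x·I − A) = x^5 + 5*x^4 + 10*x^3 + 10*x^2 + 5*x + 1 = (x + 1)^5

Eigenvalues and multiplicities (the geometric multiplicity of λ is n − rank(A − λI), which equals the number of Jordan blocks for λ):
  λ = -1: algebraic multiplicity = 5, geometric multiplicity = 3

Determining the block sizes for each eigenvalue:
  λ = -1: with am = 5 and gm = 3, the partition is not yet determined (e.g. several partitions of 5 into 3 parts exist). Let N = A − (-1)·I. Computing rank(N^1) = 2, rank(N^2) = 0; the number of blocks of size ≥ j is rank(N^{j−1}) − rank(N^j), giving [3, 2]. So we have 2 block(s) of size 2, 1 block(s) of size 1 → block sizes [2, 2, 1]

Assembling the blocks gives a Jordan form
J =
  [-1,  1,  0,  0,  0]
  [ 0, -1,  0,  0,  0]
  [ 0,  0, -1,  1,  0]
  [ 0,  0,  0, -1,  0]
  [ 0,  0,  0,  0, -1]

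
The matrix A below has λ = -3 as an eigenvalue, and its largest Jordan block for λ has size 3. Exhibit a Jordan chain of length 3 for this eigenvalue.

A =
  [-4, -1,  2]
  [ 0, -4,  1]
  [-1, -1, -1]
A Jordan chain for λ = -3 of length 3:
v_1 = (-1, -1, -1)ᵀ
v_2 = (-1, 0, -1)ᵀ
v_3 = (1, 0, 0)ᵀ

Let N = A − (-3)·I. We want v_3 with N^3 v_3 = 0 but N^2 v_3 ≠ 0; then v_{j-1} := N · v_j for j = 3, …, 2.

Pick v_3 = (1, 0, 0)ᵀ.
Then v_2 = N · v_3 = (-1, 0, -1)ᵀ.
Then v_1 = N · v_2 = (-1, -1, -1)ᵀ.

Sanity check: (A − (-3)·I) v_1 = (0, 0, 0)ᵀ = 0. ✓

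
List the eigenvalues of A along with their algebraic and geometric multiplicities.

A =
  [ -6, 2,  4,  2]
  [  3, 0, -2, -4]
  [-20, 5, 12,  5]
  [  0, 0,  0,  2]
λ = 2: alg = 4, geom = 2

Step 1 — factor the characteristic polynomial to read off the algebraic multiplicities:
  χ_A(x) = (x - 2)^4

Step 2 — compute geometric multiplicities via the rank-nullity identity g(λ) = n − rank(A − λI):
  rank(A − (2)·I) = 2, so dim ker(A − (2)·I) = n − 2 = 2

Summary:
  λ = 2: algebraic multiplicity = 4, geometric multiplicity = 2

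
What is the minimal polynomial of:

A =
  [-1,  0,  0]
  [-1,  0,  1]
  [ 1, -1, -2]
x^2 + 2*x + 1

The characteristic polynomial is χ_A(x) = (x + 1)^3, so the eigenvalues are known. The minimal polynomial is
  m_A(x) = Π_λ (x − λ)^{k_λ}
where k_λ is the size of the *largest* Jordan block for λ (equivalently, the smallest k with (A − λI)^k v = 0 for every generalised eigenvector v of λ).

  λ = -1: largest Jordan block has size 2, contributing (x + 1)^2

So m_A(x) = (x + 1)^2 = x^2 + 2*x + 1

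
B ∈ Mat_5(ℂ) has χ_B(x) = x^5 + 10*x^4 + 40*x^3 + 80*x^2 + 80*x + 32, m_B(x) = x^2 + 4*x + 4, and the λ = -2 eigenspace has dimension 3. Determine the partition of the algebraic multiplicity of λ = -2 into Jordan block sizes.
Block sizes for λ = -2: [2, 2, 1]

Step 1 — from the characteristic polynomial, algebraic multiplicity of λ = -2 is 5. From dim ker(B − (-2)·I) = 3, there are exactly 3 Jordan blocks for λ = -2.
Step 2 — from the minimal polynomial, the factor (x + 2)^2 tells us the largest block for λ = -2 has size 2.
Step 3 — with total size 5, 3 blocks, and largest block 2, the block sizes (in nonincreasing order) are [2, 2, 1].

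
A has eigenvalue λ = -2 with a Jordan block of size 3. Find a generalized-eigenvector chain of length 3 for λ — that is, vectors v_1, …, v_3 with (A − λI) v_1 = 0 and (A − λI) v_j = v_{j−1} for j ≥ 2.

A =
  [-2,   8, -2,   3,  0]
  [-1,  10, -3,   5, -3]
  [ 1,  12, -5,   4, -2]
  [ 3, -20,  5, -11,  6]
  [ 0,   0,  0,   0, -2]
A Jordan chain for λ = -2 of length 3:
v_1 = (-1, 0, -3, -2, 0)ᵀ
v_2 = (0, -1, 1, 3, 0)ᵀ
v_3 = (1, 0, 0, 0, 0)ᵀ

Let N = A − (-2)·I. We want v_3 with N^3 v_3 = 0 but N^2 v_3 ≠ 0; then v_{j-1} := N · v_j for j = 3, …, 2.

Pick v_3 = (1, 0, 0, 0, 0)ᵀ.
Then v_2 = N · v_3 = (0, -1, 1, 3, 0)ᵀ.
Then v_1 = N · v_2 = (-1, 0, -3, -2, 0)ᵀ.

Sanity check: (A − (-2)·I) v_1 = (0, 0, 0, 0, 0)ᵀ = 0. ✓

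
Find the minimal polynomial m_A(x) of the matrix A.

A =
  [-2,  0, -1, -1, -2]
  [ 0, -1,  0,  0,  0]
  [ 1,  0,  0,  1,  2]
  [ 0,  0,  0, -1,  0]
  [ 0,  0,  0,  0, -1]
x^2 + 2*x + 1

The characteristic polynomial is χ_A(x) = (x + 1)^5, so the eigenvalues are known. The minimal polynomial is
  m_A(x) = Π_λ (x − λ)^{k_λ}
where k_λ is the size of the *largest* Jordan block for λ (equivalently, the smallest k with (A − λI)^k v = 0 for every generalised eigenvector v of λ).

  λ = -1: largest Jordan block has size 2, contributing (x + 1)^2

So m_A(x) = (x + 1)^2 = x^2 + 2*x + 1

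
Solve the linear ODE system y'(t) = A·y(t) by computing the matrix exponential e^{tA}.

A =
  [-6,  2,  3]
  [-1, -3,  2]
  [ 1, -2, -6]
e^{tA} =
  [t^2*exp(-5*t) - t*exp(-5*t) + exp(-5*t), -2*t^2*exp(-5*t) + 2*t*exp(-5*t), -t^2*exp(-5*t) + 3*t*exp(-5*t)]
  [t^2*exp(-5*t)/2 - t*exp(-5*t), -t^2*exp(-5*t) + 2*t*exp(-5*t) + exp(-5*t), -t^2*exp(-5*t)/2 + 2*t*exp(-5*t)]
  [t*exp(-5*t), -2*t*exp(-5*t), -t*exp(-5*t) + exp(-5*t)]

Strategy: write A = P · J · P⁻¹ where J is a Jordan canonical form, so e^{tA} = P · e^{tJ} · P⁻¹, and e^{tJ} can be computed block-by-block.

A has Jordan form
J =
  [-5,  1,  0]
  [ 0, -5,  1]
  [ 0,  0, -5]
(up to reordering of blocks).

Per-block formulas:
  For a 3×3 Jordan block J_3(-5): exp(t · J_3(-5)) = e^(-5t)·(I + t·N + (t^2/2)·N^2), where N is the 3×3 nilpotent shift.

After assembling e^{tJ} and conjugating by P, we get:

e^{tA} =
  [t^2*exp(-5*t) - t*exp(-5*t) + exp(-5*t), -2*t^2*exp(-5*t) + 2*t*exp(-5*t), -t^2*exp(-5*t) + 3*t*exp(-5*t)]
  [t^2*exp(-5*t)/2 - t*exp(-5*t), -t^2*exp(-5*t) + 2*t*exp(-5*t) + exp(-5*t), -t^2*exp(-5*t)/2 + 2*t*exp(-5*t)]
  [t*exp(-5*t), -2*t*exp(-5*t), -t*exp(-5*t) + exp(-5*t)]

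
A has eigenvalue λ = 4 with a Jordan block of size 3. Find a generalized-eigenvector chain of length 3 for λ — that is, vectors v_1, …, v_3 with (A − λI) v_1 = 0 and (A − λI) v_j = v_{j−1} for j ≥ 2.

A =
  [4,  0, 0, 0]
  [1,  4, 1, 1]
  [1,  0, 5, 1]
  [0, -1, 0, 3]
A Jordan chain for λ = 4 of length 3:
v_1 = (0, 1, 1, -1)ᵀ
v_2 = (0, 1, 1, 0)ᵀ
v_3 = (1, 0, 0, 0)ᵀ

Let N = A − (4)·I. We want v_3 with N^3 v_3 = 0 but N^2 v_3 ≠ 0; then v_{j-1} := N · v_j for j = 3, …, 2.

Pick v_3 = (1, 0, 0, 0)ᵀ.
Then v_2 = N · v_3 = (0, 1, 1, 0)ᵀ.
Then v_1 = N · v_2 = (0, 1, 1, -1)ᵀ.

Sanity check: (A − (4)·I) v_1 = (0, 0, 0, 0)ᵀ = 0. ✓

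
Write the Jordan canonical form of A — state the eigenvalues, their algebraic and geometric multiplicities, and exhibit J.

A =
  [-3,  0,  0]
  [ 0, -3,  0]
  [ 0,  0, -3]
J_1(-3) ⊕ J_1(-3) ⊕ J_1(-3)

The characteristic polynomial is
  det(x·I − A) = x^3 + 9*x^2 + 27*x + 27 = (x + 3)^3

Eigenvalues and multiplicities (the geometric multiplicity of λ is n − rank(A − λI), which equals the number of Jordan blocks for λ):
  λ = -3: algebraic multiplicity = 3, geometric multiplicity = 3

Determining the block sizes for each eigenvalue:
  λ = -3: gm = am = 3, so every block has size 1 → block sizes [1, 1, 1]

Assembling the blocks gives a Jordan form
J =
  [-3,  0,  0]
  [ 0, -3,  0]
  [ 0,  0, -3]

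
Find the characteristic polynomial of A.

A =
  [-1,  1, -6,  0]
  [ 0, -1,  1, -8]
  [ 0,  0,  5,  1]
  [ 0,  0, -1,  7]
x^4 - 10*x^3 + 13*x^2 + 60*x + 36

Expanding det(x·I − A) (e.g. by cofactor expansion or by noting that A is similar to its Jordan form J, which has the same characteristic polynomial as A) gives
  χ_A(x) = x^4 - 10*x^3 + 13*x^2 + 60*x + 36
which factors as (x - 6)^2*(x + 1)^2. The eigenvalues (with algebraic multiplicities) are λ = -1 with multiplicity 2, λ = 6 with multiplicity 2.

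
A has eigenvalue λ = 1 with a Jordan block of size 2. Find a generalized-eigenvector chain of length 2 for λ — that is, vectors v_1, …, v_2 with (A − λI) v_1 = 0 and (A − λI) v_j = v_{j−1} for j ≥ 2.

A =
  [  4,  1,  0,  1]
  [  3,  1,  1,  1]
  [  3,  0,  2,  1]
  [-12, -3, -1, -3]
A Jordan chain for λ = 1 of length 2:
v_1 = (3, 3, 3, -12)ᵀ
v_2 = (1, 0, 0, 0)ᵀ

Let N = A − (1)·I. We want v_2 with N^2 v_2 = 0 but N^1 v_2 ≠ 0; then v_{j-1} := N · v_j for j = 2, …, 2.

Pick v_2 = (1, 0, 0, 0)ᵀ.
Then v_1 = N · v_2 = (3, 3, 3, -12)ᵀ.

Sanity check: (A − (1)·I) v_1 = (0, 0, 0, 0)ᵀ = 0. ✓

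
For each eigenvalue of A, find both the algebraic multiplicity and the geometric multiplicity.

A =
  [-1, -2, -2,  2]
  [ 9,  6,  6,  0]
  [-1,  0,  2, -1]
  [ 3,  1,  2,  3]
λ = 2: alg = 2, geom = 1; λ = 3: alg = 2, geom = 2

Step 1 — factor the characteristic polynomial to read off the algebraic multiplicities:
  χ_A(x) = (x - 3)^2*(x - 2)^2

Step 2 — compute geometric multiplicities via the rank-nullity identity g(λ) = n − rank(A − λI):
  rank(A − (2)·I) = 3, so dim ker(A − (2)·I) = n − 3 = 1
  rank(A − (3)·I) = 2, so dim ker(A − (3)·I) = n − 2 = 2

Summary:
  λ = 2: algebraic multiplicity = 2, geometric multiplicity = 1
  λ = 3: algebraic multiplicity = 2, geometric multiplicity = 2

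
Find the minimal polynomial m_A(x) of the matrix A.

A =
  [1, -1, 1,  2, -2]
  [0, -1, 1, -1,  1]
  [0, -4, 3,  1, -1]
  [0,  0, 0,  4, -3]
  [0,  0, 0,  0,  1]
x^4 - 7*x^3 + 15*x^2 - 13*x + 4

The characteristic polynomial is χ_A(x) = (x - 4)*(x - 1)^4, so the eigenvalues are known. The minimal polynomial is
  m_A(x) = Π_λ (x − λ)^{k_λ}
where k_λ is the size of the *largest* Jordan block for λ (equivalently, the smallest k with (A − λI)^k v = 0 for every generalised eigenvector v of λ).

  λ = 1: largest Jordan block has size 3, contributing (x − 1)^3
  λ = 4: largest Jordan block has size 1, contributing (x − 4)

So m_A(x) = (x - 4)*(x - 1)^3 = x^4 - 7*x^3 + 15*x^2 - 13*x + 4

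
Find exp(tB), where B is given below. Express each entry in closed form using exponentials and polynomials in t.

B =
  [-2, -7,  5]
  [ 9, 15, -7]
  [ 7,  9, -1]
e^{tB} =
  [4*t^2*exp(4*t) - 6*t*exp(4*t) + exp(4*t), 5*t^2*exp(4*t) - 7*t*exp(4*t), -3*t^2*exp(4*t) + 5*t*exp(4*t)]
  [-2*t^2*exp(4*t) + 9*t*exp(4*t), -5*t^2*exp(4*t)/2 + 11*t*exp(4*t) + exp(4*t), 3*t^2*exp(4*t)/2 - 7*t*exp(4*t)]
  [2*t^2*exp(4*t) + 7*t*exp(4*t), 5*t^2*exp(4*t)/2 + 9*t*exp(4*t), -3*t^2*exp(4*t)/2 - 5*t*exp(4*t) + exp(4*t)]

Strategy: write B = P · J · P⁻¹ where J is a Jordan canonical form, so e^{tB} = P · e^{tJ} · P⁻¹, and e^{tJ} can be computed block-by-block.

B has Jordan form
J =
  [4, 1, 0]
  [0, 4, 1]
  [0, 0, 4]
(up to reordering of blocks).

Per-block formulas:
  For a 3×3 Jordan block J_3(4): exp(t · J_3(4)) = e^(4t)·(I + t·N + (t^2/2)·N^2), where N is the 3×3 nilpotent shift.

After assembling e^{tJ} and conjugating by P, we get:

e^{tB} =
  [4*t^2*exp(4*t) - 6*t*exp(4*t) + exp(4*t), 5*t^2*exp(4*t) - 7*t*exp(4*t), -3*t^2*exp(4*t) + 5*t*exp(4*t)]
  [-2*t^2*exp(4*t) + 9*t*exp(4*t), -5*t^2*exp(4*t)/2 + 11*t*exp(4*t) + exp(4*t), 3*t^2*exp(4*t)/2 - 7*t*exp(4*t)]
  [2*t^2*exp(4*t) + 7*t*exp(4*t), 5*t^2*exp(4*t)/2 + 9*t*exp(4*t), -3*t^2*exp(4*t)/2 - 5*t*exp(4*t) + exp(4*t)]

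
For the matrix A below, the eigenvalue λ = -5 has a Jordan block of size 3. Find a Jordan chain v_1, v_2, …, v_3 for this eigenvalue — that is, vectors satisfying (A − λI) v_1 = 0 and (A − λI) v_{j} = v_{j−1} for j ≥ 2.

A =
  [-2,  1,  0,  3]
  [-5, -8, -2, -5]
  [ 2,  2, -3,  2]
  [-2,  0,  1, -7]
A Jordan chain for λ = -5 of length 3:
v_1 = (-2, 6, -4, 0)ᵀ
v_2 = (3, -5, 2, -2)ᵀ
v_3 = (1, 0, 0, 0)ᵀ

Let N = A − (-5)·I. We want v_3 with N^3 v_3 = 0 but N^2 v_3 ≠ 0; then v_{j-1} := N · v_j for j = 3, …, 2.

Pick v_3 = (1, 0, 0, 0)ᵀ.
Then v_2 = N · v_3 = (3, -5, 2, -2)ᵀ.
Then v_1 = N · v_2 = (-2, 6, -4, 0)ᵀ.

Sanity check: (A − (-5)·I) v_1 = (0, 0, 0, 0)ᵀ = 0. ✓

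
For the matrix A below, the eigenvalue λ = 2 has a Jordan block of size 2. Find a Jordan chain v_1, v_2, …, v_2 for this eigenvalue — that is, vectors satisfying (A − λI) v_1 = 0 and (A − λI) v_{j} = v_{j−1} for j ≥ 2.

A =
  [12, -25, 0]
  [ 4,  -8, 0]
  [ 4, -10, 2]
A Jordan chain for λ = 2 of length 2:
v_1 = (10, 4, 4)ᵀ
v_2 = (1, 0, 0)ᵀ

Let N = A − (2)·I. We want v_2 with N^2 v_2 = 0 but N^1 v_2 ≠ 0; then v_{j-1} := N · v_j for j = 2, …, 2.

Pick v_2 = (1, 0, 0)ᵀ.
Then v_1 = N · v_2 = (10, 4, 4)ᵀ.

Sanity check: (A − (2)·I) v_1 = (0, 0, 0)ᵀ = 0. ✓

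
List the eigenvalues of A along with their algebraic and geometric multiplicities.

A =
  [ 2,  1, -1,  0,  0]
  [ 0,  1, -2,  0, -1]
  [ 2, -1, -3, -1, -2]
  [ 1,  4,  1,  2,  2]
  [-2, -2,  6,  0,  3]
λ = 1: alg = 5, geom = 2

Step 1 — factor the characteristic polynomial to read off the algebraic multiplicities:
  χ_A(x) = (x - 1)^5

Step 2 — compute geometric multiplicities via the rank-nullity identity g(λ) = n − rank(A − λI):
  rank(A − (1)·I) = 3, so dim ker(A − (1)·I) = n − 3 = 2

Summary:
  λ = 1: algebraic multiplicity = 5, geometric multiplicity = 2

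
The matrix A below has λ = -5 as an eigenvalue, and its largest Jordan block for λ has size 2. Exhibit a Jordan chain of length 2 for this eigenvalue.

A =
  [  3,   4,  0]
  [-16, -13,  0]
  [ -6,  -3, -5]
A Jordan chain for λ = -5 of length 2:
v_1 = (8, -16, -6)ᵀ
v_2 = (1, 0, 0)ᵀ

Let N = A − (-5)·I. We want v_2 with N^2 v_2 = 0 but N^1 v_2 ≠ 0; then v_{j-1} := N · v_j for j = 2, …, 2.

Pick v_2 = (1, 0, 0)ᵀ.
Then v_1 = N · v_2 = (8, -16, -6)ᵀ.

Sanity check: (A − (-5)·I) v_1 = (0, 0, 0)ᵀ = 0. ✓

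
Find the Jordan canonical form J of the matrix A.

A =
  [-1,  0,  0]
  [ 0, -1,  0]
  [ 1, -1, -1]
J_2(-1) ⊕ J_1(-1)

The characteristic polynomial is
  det(x·I − A) = x^3 + 3*x^2 + 3*x + 1 = (x + 1)^3

Eigenvalues and multiplicities (the geometric multiplicity of λ is n − rank(A − λI), which equals the number of Jordan blocks for λ):
  λ = -1: algebraic multiplicity = 3, geometric multiplicity = 2

Determining the block sizes for each eigenvalue:
  λ = -1: 2 blocks summing to 3 forces exactly one block of size 2 and the rest size 1 → block sizes [2, 1]

Assembling the blocks gives a Jordan form
J =
  [-1,  1,  0]
  [ 0, -1,  0]
  [ 0,  0, -1]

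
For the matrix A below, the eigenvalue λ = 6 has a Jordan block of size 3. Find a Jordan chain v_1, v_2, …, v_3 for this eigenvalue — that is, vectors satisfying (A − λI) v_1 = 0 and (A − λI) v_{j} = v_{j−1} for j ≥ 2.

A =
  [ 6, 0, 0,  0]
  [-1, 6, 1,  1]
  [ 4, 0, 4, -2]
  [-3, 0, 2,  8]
A Jordan chain for λ = 6 of length 3:
v_1 = (0, 1, -2, 2)ᵀ
v_2 = (0, -1, 4, -3)ᵀ
v_3 = (1, 0, 0, 0)ᵀ

Let N = A − (6)·I. We want v_3 with N^3 v_3 = 0 but N^2 v_3 ≠ 0; then v_{j-1} := N · v_j for j = 3, …, 2.

Pick v_3 = (1, 0, 0, 0)ᵀ.
Then v_2 = N · v_3 = (0, -1, 4, -3)ᵀ.
Then v_1 = N · v_2 = (0, 1, -2, 2)ᵀ.

Sanity check: (A − (6)·I) v_1 = (0, 0, 0, 0)ᵀ = 0. ✓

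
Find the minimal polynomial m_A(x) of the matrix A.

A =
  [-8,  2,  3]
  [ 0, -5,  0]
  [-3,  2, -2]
x^2 + 10*x + 25

The characteristic polynomial is χ_A(x) = (x + 5)^3, so the eigenvalues are known. The minimal polynomial is
  m_A(x) = Π_λ (x − λ)^{k_λ}
where k_λ is the size of the *largest* Jordan block for λ (equivalently, the smallest k with (A − λI)^k v = 0 for every generalised eigenvector v of λ).

  λ = -5: largest Jordan block has size 2, contributing (x + 5)^2

So m_A(x) = (x + 5)^2 = x^2 + 10*x + 25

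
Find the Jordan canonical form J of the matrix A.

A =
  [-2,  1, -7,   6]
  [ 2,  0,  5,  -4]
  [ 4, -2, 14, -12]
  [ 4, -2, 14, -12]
J_3(0) ⊕ J_1(0)

The characteristic polynomial is
  det(x·I − A) = x^4

Eigenvalues and multiplicities (the geometric multiplicity of λ is n − rank(A − λI), which equals the number of Jordan blocks for λ):
  λ = 0: algebraic multiplicity = 4, geometric multiplicity = 2

Determining the block sizes for each eigenvalue:
  λ = 0: with am = 4 and gm = 2, the partition is not yet determined (e.g. several partitions of 4 into 2 parts exist). Let N = A − (0)·I. Computing rank(N^1) = 2, rank(N^2) = 1, rank(N^3) = 0; the number of blocks of size ≥ j is rank(N^{j−1}) − rank(N^j), giving [2, 1, 1]. So we have 1 block(s) of size 3, 1 block(s) of size 1 → block sizes [3, 1]

Assembling the blocks gives a Jordan form
J =
  [0, 1, 0, 0]
  [0, 0, 1, 0]
  [0, 0, 0, 0]
  [0, 0, 0, 0]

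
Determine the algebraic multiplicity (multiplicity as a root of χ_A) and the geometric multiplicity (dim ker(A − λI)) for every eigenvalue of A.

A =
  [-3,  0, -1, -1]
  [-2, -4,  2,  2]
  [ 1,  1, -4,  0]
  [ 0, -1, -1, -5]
λ = -4: alg = 4, geom = 2

Step 1 — factor the characteristic polynomial to read off the algebraic multiplicities:
  χ_A(x) = (x + 4)^4

Step 2 — compute geometric multiplicities via the rank-nullity identity g(λ) = n − rank(A − λI):
  rank(A − (-4)·I) = 2, so dim ker(A − (-4)·I) = n − 2 = 2

Summary:
  λ = -4: algebraic multiplicity = 4, geometric multiplicity = 2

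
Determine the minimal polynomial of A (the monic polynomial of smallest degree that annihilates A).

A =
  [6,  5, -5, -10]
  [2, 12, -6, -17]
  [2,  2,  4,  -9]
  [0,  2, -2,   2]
x^2 - 12*x + 36

The characteristic polynomial is χ_A(x) = (x - 6)^4, so the eigenvalues are known. The minimal polynomial is
  m_A(x) = Π_λ (x − λ)^{k_λ}
where k_λ is the size of the *largest* Jordan block for λ (equivalently, the smallest k with (A − λI)^k v = 0 for every generalised eigenvector v of λ).

  λ = 6: largest Jordan block has size 2, contributing (x − 6)^2

So m_A(x) = (x - 6)^2 = x^2 - 12*x + 36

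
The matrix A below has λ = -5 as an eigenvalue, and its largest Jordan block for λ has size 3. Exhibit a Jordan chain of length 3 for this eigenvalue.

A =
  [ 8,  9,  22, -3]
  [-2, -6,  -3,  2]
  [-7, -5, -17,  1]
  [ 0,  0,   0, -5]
A Jordan chain for λ = -5 of length 3:
v_1 = (-3, -3, 3, 0)ᵀ
v_2 = (13, -2, -7, 0)ᵀ
v_3 = (1, 0, 0, 0)ᵀ

Let N = A − (-5)·I. We want v_3 with N^3 v_3 = 0 but N^2 v_3 ≠ 0; then v_{j-1} := N · v_j for j = 3, …, 2.

Pick v_3 = (1, 0, 0, 0)ᵀ.
Then v_2 = N · v_3 = (13, -2, -7, 0)ᵀ.
Then v_1 = N · v_2 = (-3, -3, 3, 0)ᵀ.

Sanity check: (A − (-5)·I) v_1 = (0, 0, 0, 0)ᵀ = 0. ✓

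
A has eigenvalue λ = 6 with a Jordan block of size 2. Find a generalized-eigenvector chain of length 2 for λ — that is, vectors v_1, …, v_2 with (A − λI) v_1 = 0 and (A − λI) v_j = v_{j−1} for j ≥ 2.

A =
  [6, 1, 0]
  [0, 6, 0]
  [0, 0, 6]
A Jordan chain for λ = 6 of length 2:
v_1 = (1, 0, 0)ᵀ
v_2 = (0, 1, 0)ᵀ

Let N = A − (6)·I. We want v_2 with N^2 v_2 = 0 but N^1 v_2 ≠ 0; then v_{j-1} := N · v_j for j = 2, …, 2.

Pick v_2 = (0, 1, 0)ᵀ.
Then v_1 = N · v_2 = (1, 0, 0)ᵀ.

Sanity check: (A − (6)·I) v_1 = (0, 0, 0)ᵀ = 0. ✓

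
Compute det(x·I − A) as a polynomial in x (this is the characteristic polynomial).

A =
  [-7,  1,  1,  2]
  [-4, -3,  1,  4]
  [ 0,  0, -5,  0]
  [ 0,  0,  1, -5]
x^4 + 20*x^3 + 150*x^2 + 500*x + 625

Expanding det(x·I − A) (e.g. by cofactor expansion or by noting that A is similar to its Jordan form J, which has the same characteristic polynomial as A) gives
  χ_A(x) = x^4 + 20*x^3 + 150*x^2 + 500*x + 625
which factors as (x + 5)^4. The eigenvalues (with algebraic multiplicities) are λ = -5 with multiplicity 4.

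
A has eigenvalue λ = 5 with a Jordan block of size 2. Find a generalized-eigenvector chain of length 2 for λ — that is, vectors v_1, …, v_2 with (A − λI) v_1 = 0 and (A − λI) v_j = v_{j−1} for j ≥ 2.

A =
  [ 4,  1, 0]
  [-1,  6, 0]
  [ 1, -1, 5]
A Jordan chain for λ = 5 of length 2:
v_1 = (-1, -1, 1)ᵀ
v_2 = (1, 0, 0)ᵀ

Let N = A − (5)·I. We want v_2 with N^2 v_2 = 0 but N^1 v_2 ≠ 0; then v_{j-1} := N · v_j for j = 2, …, 2.

Pick v_2 = (1, 0, 0)ᵀ.
Then v_1 = N · v_2 = (-1, -1, 1)ᵀ.

Sanity check: (A − (5)·I) v_1 = (0, 0, 0)ᵀ = 0. ✓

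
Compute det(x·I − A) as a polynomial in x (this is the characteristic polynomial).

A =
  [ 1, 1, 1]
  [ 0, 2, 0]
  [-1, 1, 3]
x^3 - 6*x^2 + 12*x - 8

Expanding det(x·I − A) (e.g. by cofactor expansion or by noting that A is similar to its Jordan form J, which has the same characteristic polynomial as A) gives
  χ_A(x) = x^3 - 6*x^2 + 12*x - 8
which factors as (x - 2)^3. The eigenvalues (with algebraic multiplicities) are λ = 2 with multiplicity 3.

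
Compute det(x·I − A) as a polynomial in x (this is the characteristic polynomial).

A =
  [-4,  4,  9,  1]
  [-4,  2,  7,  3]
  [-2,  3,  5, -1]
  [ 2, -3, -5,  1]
x^4 - 4*x^3

Expanding det(x·I − A) (e.g. by cofactor expansion or by noting that A is similar to its Jordan form J, which has the same characteristic polynomial as A) gives
  χ_A(x) = x^4 - 4*x^3
which factors as x^3*(x - 4). The eigenvalues (with algebraic multiplicities) are λ = 0 with multiplicity 3, λ = 4 with multiplicity 1.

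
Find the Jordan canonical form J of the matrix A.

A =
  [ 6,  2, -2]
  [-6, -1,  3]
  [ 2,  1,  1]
J_2(2) ⊕ J_1(2)

The characteristic polynomial is
  det(x·I − A) = x^3 - 6*x^2 + 12*x - 8 = (x - 2)^3

Eigenvalues and multiplicities (the geometric multiplicity of λ is n − rank(A − λI), which equals the number of Jordan blocks for λ):
  λ = 2: algebraic multiplicity = 3, geometric multiplicity = 2

Determining the block sizes for each eigenvalue:
  λ = 2: 2 blocks summing to 3 forces exactly one block of size 2 and the rest size 1 → block sizes [2, 1]

Assembling the blocks gives a Jordan form
J =
  [2, 1, 0]
  [0, 2, 0]
  [0, 0, 2]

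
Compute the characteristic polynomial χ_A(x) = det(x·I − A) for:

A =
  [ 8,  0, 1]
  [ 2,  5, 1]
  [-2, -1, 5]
x^3 - 18*x^2 + 108*x - 216

Expanding det(x·I − A) (e.g. by cofactor expansion or by noting that A is similar to its Jordan form J, which has the same characteristic polynomial as A) gives
  χ_A(x) = x^3 - 18*x^2 + 108*x - 216
which factors as (x - 6)^3. The eigenvalues (with algebraic multiplicities) are λ = 6 with multiplicity 3.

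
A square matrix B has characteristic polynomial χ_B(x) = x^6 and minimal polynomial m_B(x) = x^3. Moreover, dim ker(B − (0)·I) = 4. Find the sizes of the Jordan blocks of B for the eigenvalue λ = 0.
Block sizes for λ = 0: [3, 1, 1, 1]

Step 1 — from the characteristic polynomial, algebraic multiplicity of λ = 0 is 6. From dim ker(B − (0)·I) = 4, there are exactly 4 Jordan blocks for λ = 0.
Step 2 — from the minimal polynomial, the factor (x − 0)^3 tells us the largest block for λ = 0 has size 3.
Step 3 — with total size 6, 4 blocks, and largest block 3, the block sizes (in nonincreasing order) are [3, 1, 1, 1].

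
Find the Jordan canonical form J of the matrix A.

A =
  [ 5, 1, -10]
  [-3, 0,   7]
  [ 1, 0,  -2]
J_3(1)

The characteristic polynomial is
  det(x·I − A) = x^3 - 3*x^2 + 3*x - 1 = (x - 1)^3

Eigenvalues and multiplicities (the geometric multiplicity of λ is n − rank(A − λI), which equals the number of Jordan blocks for λ):
  λ = 1: algebraic multiplicity = 3, geometric multiplicity = 1

Determining the block sizes for each eigenvalue:
  λ = 1: one block (gm = 1), so the single block has size am = 3 → block sizes [3]

Assembling the blocks gives a Jordan form
J =
  [1, 1, 0]
  [0, 1, 1]
  [0, 0, 1]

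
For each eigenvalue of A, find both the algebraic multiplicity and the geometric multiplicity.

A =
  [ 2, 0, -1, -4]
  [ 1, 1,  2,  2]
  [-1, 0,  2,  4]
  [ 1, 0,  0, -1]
λ = 1: alg = 4, geom = 2

Step 1 — factor the characteristic polynomial to read off the algebraic multiplicities:
  χ_A(x) = (x - 1)^4

Step 2 — compute geometric multiplicities via the rank-nullity identity g(λ) = n − rank(A − λI):
  rank(A − (1)·I) = 2, so dim ker(A − (1)·I) = n − 2 = 2

Summary:
  λ = 1: algebraic multiplicity = 4, geometric multiplicity = 2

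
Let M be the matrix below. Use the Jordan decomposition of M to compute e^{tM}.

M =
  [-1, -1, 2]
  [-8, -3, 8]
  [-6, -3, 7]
e^{tM} =
  [-2*t*exp(t) + exp(t), -t*exp(t), 2*t*exp(t)]
  [-8*t*exp(t), -4*t*exp(t) + exp(t), 8*t*exp(t)]
  [-6*t*exp(t), -3*t*exp(t), 6*t*exp(t) + exp(t)]

Strategy: write M = P · J · P⁻¹ where J is a Jordan canonical form, so e^{tM} = P · e^{tJ} · P⁻¹, and e^{tJ} can be computed block-by-block.

M has Jordan form
J =
  [1, 1, 0]
  [0, 1, 0]
  [0, 0, 1]
(up to reordering of blocks).

Per-block formulas:
  For a 1×1 block at λ = 1: exp(t · [1]) = [e^(1t)].
  For a 2×2 Jordan block J_2(1): exp(t · J_2(1)) = e^(1t)·(I + t·N), where N is the 2×2 nilpotent shift.

After assembling e^{tJ} and conjugating by P, we get:

e^{tM} =
  [-2*t*exp(t) + exp(t), -t*exp(t), 2*t*exp(t)]
  [-8*t*exp(t), -4*t*exp(t) + exp(t), 8*t*exp(t)]
  [-6*t*exp(t), -3*t*exp(t), 6*t*exp(t) + exp(t)]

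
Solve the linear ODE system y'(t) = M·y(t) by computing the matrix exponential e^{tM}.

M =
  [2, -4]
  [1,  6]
e^{tM} =
  [-2*t*exp(4*t) + exp(4*t), -4*t*exp(4*t)]
  [t*exp(4*t), 2*t*exp(4*t) + exp(4*t)]

Strategy: write M = P · J · P⁻¹ where J is a Jordan canonical form, so e^{tM} = P · e^{tJ} · P⁻¹, and e^{tJ} can be computed block-by-block.

M has Jordan form
J =
  [4, 1]
  [0, 4]
(up to reordering of blocks).

Per-block formulas:
  For a 2×2 Jordan block J_2(4): exp(t · J_2(4)) = e^(4t)·(I + t·N), where N is the 2×2 nilpotent shift.

After assembling e^{tJ} and conjugating by P, we get:

e^{tM} =
  [-2*t*exp(4*t) + exp(4*t), -4*t*exp(4*t)]
  [t*exp(4*t), 2*t*exp(4*t) + exp(4*t)]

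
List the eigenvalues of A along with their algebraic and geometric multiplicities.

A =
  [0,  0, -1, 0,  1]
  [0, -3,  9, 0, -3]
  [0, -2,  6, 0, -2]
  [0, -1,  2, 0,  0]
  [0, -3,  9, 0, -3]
λ = 0: alg = 5, geom = 3

Step 1 — factor the characteristic polynomial to read off the algebraic multiplicities:
  χ_A(x) = x^5

Step 2 — compute geometric multiplicities via the rank-nullity identity g(λ) = n − rank(A − λI):
  rank(A − (0)·I) = 2, so dim ker(A − (0)·I) = n − 2 = 3

Summary:
  λ = 0: algebraic multiplicity = 5, geometric multiplicity = 3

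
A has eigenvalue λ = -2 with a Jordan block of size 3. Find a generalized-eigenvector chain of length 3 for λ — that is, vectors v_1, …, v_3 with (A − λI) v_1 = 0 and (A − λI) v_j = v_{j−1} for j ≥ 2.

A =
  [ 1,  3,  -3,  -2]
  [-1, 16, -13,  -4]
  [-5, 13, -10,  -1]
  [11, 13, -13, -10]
A Jordan chain for λ = -2 of length 3:
v_1 = (-1, 0, 1, -3)ᵀ
v_2 = (3, -1, -5, 11)ᵀ
v_3 = (1, 0, 0, 0)ᵀ

Let N = A − (-2)·I. We want v_3 with N^3 v_3 = 0 but N^2 v_3 ≠ 0; then v_{j-1} := N · v_j for j = 3, …, 2.

Pick v_3 = (1, 0, 0, 0)ᵀ.
Then v_2 = N · v_3 = (3, -1, -5, 11)ᵀ.
Then v_1 = N · v_2 = (-1, 0, 1, -3)ᵀ.

Sanity check: (A − (-2)·I) v_1 = (0, 0, 0, 0)ᵀ = 0. ✓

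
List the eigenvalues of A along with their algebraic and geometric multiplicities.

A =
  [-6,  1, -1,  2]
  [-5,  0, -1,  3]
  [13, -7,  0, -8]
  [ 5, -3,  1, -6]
λ = -3: alg = 4, geom = 2

Step 1 — factor the characteristic polynomial to read off the algebraic multiplicities:
  χ_A(x) = (x + 3)^4

Step 2 — compute geometric multiplicities via the rank-nullity identity g(λ) = n − rank(A − λI):
  rank(A − (-3)·I) = 2, so dim ker(A − (-3)·I) = n − 2 = 2

Summary:
  λ = -3: algebraic multiplicity = 4, geometric multiplicity = 2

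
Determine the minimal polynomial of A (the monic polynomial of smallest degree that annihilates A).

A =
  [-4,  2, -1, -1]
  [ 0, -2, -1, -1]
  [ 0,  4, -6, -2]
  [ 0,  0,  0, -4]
x^2 + 8*x + 16

The characteristic polynomial is χ_A(x) = (x + 4)^4, so the eigenvalues are known. The minimal polynomial is
  m_A(x) = Π_λ (x − λ)^{k_λ}
where k_λ is the size of the *largest* Jordan block for λ (equivalently, the smallest k with (A − λI)^k v = 0 for every generalised eigenvector v of λ).

  λ = -4: largest Jordan block has size 2, contributing (x + 4)^2

So m_A(x) = (x + 4)^2 = x^2 + 8*x + 16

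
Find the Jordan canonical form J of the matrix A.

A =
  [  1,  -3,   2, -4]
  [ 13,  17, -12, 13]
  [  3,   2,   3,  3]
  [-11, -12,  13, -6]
J_1(0) ⊕ J_3(5)

The characteristic polynomial is
  det(x·I − A) = x^4 - 15*x^3 + 75*x^2 - 125*x = x*(x - 5)^3

Eigenvalues and multiplicities (the geometric multiplicity of λ is n − rank(A − λI), which equals the number of Jordan blocks for λ):
  λ = 0: algebraic multiplicity = 1, geometric multiplicity = 1
  λ = 5: algebraic multiplicity = 3, geometric multiplicity = 1

Determining the block sizes for each eigenvalue:
  λ = 0: one block (gm = 1), so the single block has size am = 1 → block sizes [1]
  λ = 5: one block (gm = 1), so the single block has size am = 3 → block sizes [3]

Assembling the blocks gives a Jordan form
J =
  [0, 0, 0, 0]
  [0, 5, 1, 0]
  [0, 0, 5, 1]
  [0, 0, 0, 5]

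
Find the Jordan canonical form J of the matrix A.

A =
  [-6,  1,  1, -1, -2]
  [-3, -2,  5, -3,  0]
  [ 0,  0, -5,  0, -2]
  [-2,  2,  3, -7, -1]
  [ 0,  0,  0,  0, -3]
J_3(-5) ⊕ J_1(-5) ⊕ J_1(-3)

The characteristic polynomial is
  det(x·I − A) = x^5 + 23*x^4 + 210*x^3 + 950*x^2 + 2125*x + 1875 = (x + 3)*(x + 5)^4

Eigenvalues and multiplicities (the geometric multiplicity of λ is n − rank(A − λI), which equals the number of Jordan blocks for λ):
  λ = -5: algebraic multiplicity = 4, geometric multiplicity = 2
  λ = -3: algebraic multiplicity = 1, geometric multiplicity = 1

Determining the block sizes for each eigenvalue:
  λ = -5: with am = 4 and gm = 2, the partition is not yet determined (e.g. several partitions of 4 into 2 parts exist). Let N = A − (-5)·I. Computing rank(N^1) = 3, rank(N^2) = 2, rank(N^3) = 1; the number of blocks of size ≥ j is rank(N^{j−1}) − rank(N^j), giving [2, 1, 1]. So we have 1 block(s) of size 3, 1 block(s) of size 1 → block sizes [3, 1]
  λ = -3: one block (gm = 1), so the single block has size am = 1 → block sizes [1]

Assembling the blocks gives a Jordan form
J =
  [-5,  1,  0,  0,  0]
  [ 0, -5,  1,  0,  0]
  [ 0,  0, -5,  0,  0]
  [ 0,  0,  0, -5,  0]
  [ 0,  0,  0,  0, -3]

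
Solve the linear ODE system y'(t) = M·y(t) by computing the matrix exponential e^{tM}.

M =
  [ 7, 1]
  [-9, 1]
e^{tM} =
  [3*t*exp(4*t) + exp(4*t), t*exp(4*t)]
  [-9*t*exp(4*t), -3*t*exp(4*t) + exp(4*t)]

Strategy: write M = P · J · P⁻¹ where J is a Jordan canonical form, so e^{tM} = P · e^{tJ} · P⁻¹, and e^{tJ} can be computed block-by-block.

M has Jordan form
J =
  [4, 1]
  [0, 4]
(up to reordering of blocks).

Per-block formulas:
  For a 2×2 Jordan block J_2(4): exp(t · J_2(4)) = e^(4t)·(I + t·N), where N is the 2×2 nilpotent shift.

After assembling e^{tJ} and conjugating by P, we get:

e^{tM} =
  [3*t*exp(4*t) + exp(4*t), t*exp(4*t)]
  [-9*t*exp(4*t), -3*t*exp(4*t) + exp(4*t)]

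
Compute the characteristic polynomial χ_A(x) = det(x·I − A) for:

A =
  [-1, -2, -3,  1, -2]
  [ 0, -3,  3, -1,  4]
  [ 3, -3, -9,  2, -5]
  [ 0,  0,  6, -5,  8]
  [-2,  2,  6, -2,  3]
x^5 + 15*x^4 + 90*x^3 + 270*x^2 + 405*x + 243

Expanding det(x·I − A) (e.g. by cofactor expansion or by noting that A is similar to its Jordan form J, which has the same characteristic polynomial as A) gives
  χ_A(x) = x^5 + 15*x^4 + 90*x^3 + 270*x^2 + 405*x + 243
which factors as (x + 3)^5. The eigenvalues (with algebraic multiplicities) are λ = -3 with multiplicity 5.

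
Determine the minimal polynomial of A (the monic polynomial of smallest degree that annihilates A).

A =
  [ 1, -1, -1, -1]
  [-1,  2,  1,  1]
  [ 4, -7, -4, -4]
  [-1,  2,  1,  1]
x^3

The characteristic polynomial is χ_A(x) = x^4, so the eigenvalues are known. The minimal polynomial is
  m_A(x) = Π_λ (x − λ)^{k_λ}
where k_λ is the size of the *largest* Jordan block for λ (equivalently, the smallest k with (A − λI)^k v = 0 for every generalised eigenvector v of λ).

  λ = 0: largest Jordan block has size 3, contributing (x − 0)^3

So m_A(x) = x^3 = x^3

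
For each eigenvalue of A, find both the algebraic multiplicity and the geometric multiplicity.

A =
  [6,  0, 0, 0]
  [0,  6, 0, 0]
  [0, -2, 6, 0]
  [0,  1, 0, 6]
λ = 6: alg = 4, geom = 3

Step 1 — factor the characteristic polynomial to read off the algebraic multiplicities:
  χ_A(x) = (x - 6)^4

Step 2 — compute geometric multiplicities via the rank-nullity identity g(λ) = n − rank(A − λI):
  rank(A − (6)·I) = 1, so dim ker(A − (6)·I) = n − 1 = 3

Summary:
  λ = 6: algebraic multiplicity = 4, geometric multiplicity = 3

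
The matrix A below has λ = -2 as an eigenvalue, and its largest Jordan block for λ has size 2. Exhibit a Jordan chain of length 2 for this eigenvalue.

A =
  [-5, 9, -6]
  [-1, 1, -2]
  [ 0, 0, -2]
A Jordan chain for λ = -2 of length 2:
v_1 = (-3, -1, 0)ᵀ
v_2 = (1, 0, 0)ᵀ

Let N = A − (-2)·I. We want v_2 with N^2 v_2 = 0 but N^1 v_2 ≠ 0; then v_{j-1} := N · v_j for j = 2, …, 2.

Pick v_2 = (1, 0, 0)ᵀ.
Then v_1 = N · v_2 = (-3, -1, 0)ᵀ.

Sanity check: (A − (-2)·I) v_1 = (0, 0, 0)ᵀ = 0. ✓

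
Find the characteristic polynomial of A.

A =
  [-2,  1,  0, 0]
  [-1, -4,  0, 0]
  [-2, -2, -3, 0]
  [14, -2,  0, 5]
x^4 + 4*x^3 - 18*x^2 - 108*x - 135

Expanding det(x·I − A) (e.g. by cofactor expansion or by noting that A is similar to its Jordan form J, which has the same characteristic polynomial as A) gives
  χ_A(x) = x^4 + 4*x^3 - 18*x^2 - 108*x - 135
which factors as (x - 5)*(x + 3)^3. The eigenvalues (with algebraic multiplicities) are λ = -3 with multiplicity 3, λ = 5 with multiplicity 1.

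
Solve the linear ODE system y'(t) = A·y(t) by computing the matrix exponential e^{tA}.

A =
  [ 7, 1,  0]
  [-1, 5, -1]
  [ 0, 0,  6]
e^{tA} =
  [t*exp(6*t) + exp(6*t), t*exp(6*t), -t^2*exp(6*t)/2]
  [-t*exp(6*t), -t*exp(6*t) + exp(6*t), t^2*exp(6*t)/2 - t*exp(6*t)]
  [0, 0, exp(6*t)]

Strategy: write A = P · J · P⁻¹ where J is a Jordan canonical form, so e^{tA} = P · e^{tJ} · P⁻¹, and e^{tJ} can be computed block-by-block.

A has Jordan form
J =
  [6, 1, 0]
  [0, 6, 1]
  [0, 0, 6]
(up to reordering of blocks).

Per-block formulas:
  For a 3×3 Jordan block J_3(6): exp(t · J_3(6)) = e^(6t)·(I + t·N + (t^2/2)·N^2), where N is the 3×3 nilpotent shift.

After assembling e^{tJ} and conjugating by P, we get:

e^{tA} =
  [t*exp(6*t) + exp(6*t), t*exp(6*t), -t^2*exp(6*t)/2]
  [-t*exp(6*t), -t*exp(6*t) + exp(6*t), t^2*exp(6*t)/2 - t*exp(6*t)]
  [0, 0, exp(6*t)]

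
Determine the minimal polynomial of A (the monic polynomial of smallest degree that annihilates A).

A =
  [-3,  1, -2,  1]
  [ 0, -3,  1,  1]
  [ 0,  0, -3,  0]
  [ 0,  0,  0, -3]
x^3 + 9*x^2 + 27*x + 27

The characteristic polynomial is χ_A(x) = (x + 3)^4, so the eigenvalues are known. The minimal polynomial is
  m_A(x) = Π_λ (x − λ)^{k_λ}
where k_λ is the size of the *largest* Jordan block for λ (equivalently, the smallest k with (A − λI)^k v = 0 for every generalised eigenvector v of λ).

  λ = -3: largest Jordan block has size 3, contributing (x + 3)^3

So m_A(x) = (x + 3)^3 = x^3 + 9*x^2 + 27*x + 27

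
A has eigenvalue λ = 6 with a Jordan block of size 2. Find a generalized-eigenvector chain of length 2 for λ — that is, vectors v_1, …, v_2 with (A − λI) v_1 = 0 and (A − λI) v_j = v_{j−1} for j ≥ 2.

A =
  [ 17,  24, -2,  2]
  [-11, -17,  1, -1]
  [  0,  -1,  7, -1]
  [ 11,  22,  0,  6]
A Jordan chain for λ = 6 of length 2:
v_1 = (-2, 1, 1, 0)ᵀ
v_2 = (2, -1, 0, 0)ᵀ

Let N = A − (6)·I. We want v_2 with N^2 v_2 = 0 but N^1 v_2 ≠ 0; then v_{j-1} := N · v_j for j = 2, …, 2.

Pick v_2 = (2, -1, 0, 0)ᵀ.
Then v_1 = N · v_2 = (-2, 1, 1, 0)ᵀ.

Sanity check: (A − (6)·I) v_1 = (0, 0, 0, 0)ᵀ = 0. ✓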